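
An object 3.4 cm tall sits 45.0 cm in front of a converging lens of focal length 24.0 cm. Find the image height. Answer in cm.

1/d_i = 1/f − 1/d_o = 1/(24.00) − 1/(45.0) = 0.01944, so d_i = 51.43 cm.
m = −d_i/d_o = -1.143.
|h_i| = |m|·h_o = 1.143 × 3.4 = 3.89 cm. The image is real, inverted and enlarged, on the far side of the lens.

3.89 cm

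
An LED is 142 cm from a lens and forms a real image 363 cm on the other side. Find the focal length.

Real image ⇒ d_i = +363 cm.
1/f = 1/d_o + 1/d_i = 1/(142) + 1/(363) = 0.009797, so f = 102 cm.
Since f is positive, the lens is converging.

f = 102 cm (converging)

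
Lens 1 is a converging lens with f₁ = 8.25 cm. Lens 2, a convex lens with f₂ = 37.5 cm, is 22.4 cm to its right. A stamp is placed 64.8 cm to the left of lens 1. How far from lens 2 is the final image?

Lens 1: 1/d_i1 = 1/f₁ − 1/d_o1 = 1/(8.25) − 1/(64.8) = 0.1058, so d_i1 = 9.454 cm.
The intermediate image is 9.454 cm to the right of lens 1, which is 22.4 − (9.454) = 12.95 cm to the left of lens 2, so d_o2 = +12.95 cm.
Lens 2: 1/d_i2 = 1/f₂ − 1/d_o2 = 1/(37.5) − 1/(12.95) = -0.05055, so d_i2 = -19.8 cm.
The final image is virtual, 19.8 cm to the left of lens 2 (overall magnification ≈ -0.22).

19.8 cm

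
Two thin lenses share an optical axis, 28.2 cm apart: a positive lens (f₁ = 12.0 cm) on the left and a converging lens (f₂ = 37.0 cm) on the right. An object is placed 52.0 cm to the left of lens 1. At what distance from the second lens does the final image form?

Lens 1: 1/d_i1 = 1/f₁ − 1/d_o1 = 1/(12.0) − 1/(52.0) = 0.06410, so d_i1 = 15.60 cm.
The intermediate image is 15.60 cm to the right of lens 1, which is 28.2 − (15.60) = 12.60 cm to the left of lens 2, so d_o2 = +12.60 cm.
Lens 2: 1/d_i2 = 1/f₂ − 1/d_o2 = 1/(37.0) − 1/(12.60) = -0.05234, so d_i2 = -19.1 cm.
The final image is virtual, 19.1 cm to the left of lens 2 (overall magnification ≈ -0.45).

19.1 cm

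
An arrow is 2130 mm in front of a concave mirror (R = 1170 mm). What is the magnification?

f = R/2 = 1170/2 = 585.0 mm.
1/d_i = 1/f − 1/d_o = 1/(585.0) − 1/(2130) = 0.001240, so d_i = 806.5 mm.
m = −d_i/d_o = −(806.5)/(2130) = -0.379.
The image is real, inverted and reduced, in front of the mirror.

m = -0.379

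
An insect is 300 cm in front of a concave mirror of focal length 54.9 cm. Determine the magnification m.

m = -0.224

1/d_i = 1/f − 1/d_o = 1/(54.90) − 1/(300) = 0.01488, so d_i = 67.20 cm.
m = −d_i/d_o = −(67.20)/(300) = -0.224.
The image is real, inverted and reduced, in front of the mirror.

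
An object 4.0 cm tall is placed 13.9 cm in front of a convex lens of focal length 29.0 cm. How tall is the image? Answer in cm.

7.68 cm

1/d_i = 1/f − 1/d_o = 1/(29.00) − 1/(13.9) = -0.03746, so d_i = -26.70 cm.
m = −d_i/d_o = +1.921.
|h_i| = |m|·h_o = 1.921 × 4.0 = 7.68 cm. The image is virtual, upright and enlarged, on the same side as the object.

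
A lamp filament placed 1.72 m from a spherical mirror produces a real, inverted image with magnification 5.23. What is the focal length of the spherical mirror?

f = 1.44 m (concave)

m = −d_i/d_o ⇒ d_i = −m·d_o = −(-5.23)·(1.72) = 8.996 m.
1/f = 1/d_o + 1/d_i = 1/(1.72) + 1/(8.996) = 0.6926, so f = 1.44 m.
Since f is positive, the spherical mirror is concave.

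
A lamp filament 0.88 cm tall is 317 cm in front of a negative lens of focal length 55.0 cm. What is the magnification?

For a negative lens, f = -55.0 cm.
1/d_i = 1/f − 1/d_o = 1/(-55.00) − 1/(317) = -0.02134, so d_i = -46.87 cm.
m = −d_i/d_o = −(-46.87)/(317) = +0.148.
The image is virtual, upright and reduced, on the same side as the object.

m = +0.148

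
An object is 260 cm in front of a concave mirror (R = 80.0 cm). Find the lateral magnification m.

m = -0.182

f = R/2 = 80.0/2 = 40.00 cm.
1/d_i = 1/f − 1/d_o = 1/(40.00) − 1/(260) = 0.02115, so d_i = 47.27 cm.
m = −d_i/d_o = −(47.27)/(260) = -0.182.
The image is real, inverted and reduced, in front of the mirror.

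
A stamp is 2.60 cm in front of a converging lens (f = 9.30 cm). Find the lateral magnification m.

1/d_i = 1/f − 1/d_o = 1/(9.300) − 1/(2.60) = -0.2771, so d_i = -3.609 cm.
m = −d_i/d_o = −(-3.609)/(2.60) = +1.39.
The image is virtual, upright and enlarged, on the same side as the object.

m = +1.39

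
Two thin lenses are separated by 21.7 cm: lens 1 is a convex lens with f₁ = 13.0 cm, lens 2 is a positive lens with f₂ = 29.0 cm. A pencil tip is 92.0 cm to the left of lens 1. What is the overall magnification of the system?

Lens 1: 1/d_i1 = 1/(13.0) − 1/(92.0) = 0.06605, so d_i1 = 15.14 cm; m₁ = −d_i1/d_o1 = -0.1646.
d_o2 = 21.7 − (15.14) = 6.560 cm.
Lens 2: 1/d_i2 = 1/(29.0) − 1/(6.560) = -0.1180, so d_i2 = -8.478 cm; m₂ = −d_i2/d_o2 = +1.292.
m = m₁·m₂ = (-0.1646)(+1.292) = -0.213.

m = -0.213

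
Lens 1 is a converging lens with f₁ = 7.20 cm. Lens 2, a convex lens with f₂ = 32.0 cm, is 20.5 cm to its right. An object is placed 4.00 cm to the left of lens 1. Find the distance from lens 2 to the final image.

378 cm

Lens 1: 1/d_i1 = 1/f₁ − 1/d_o1 = 1/(7.20) − 1/(4.00) = -0.1111, so d_i1 = -9.000 cm.
The intermediate image is 9.000 cm to the left of lens 1 (virtual), which is 20.5 − (-9.000) = 29.50 cm to the left of lens 2, so d_o2 = +29.50 cm.
Lens 2: 1/d_i2 = 1/f₂ − 1/d_o2 = 1/(32.0) − 1/(29.50) = -0.002648, so d_i2 = -378 cm.
The final image is virtual, 378 cm to the left of lens 2 (overall magnification ≈ 29).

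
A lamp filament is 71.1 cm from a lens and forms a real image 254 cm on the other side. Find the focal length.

f = 55.6 cm (converging)

Real image ⇒ d_i = +254 cm.
1/f = 1/d_o + 1/d_i = 1/(71.1) + 1/(254) = 0.01800, so f = 55.6 cm.
Since f is positive, the lens is converging.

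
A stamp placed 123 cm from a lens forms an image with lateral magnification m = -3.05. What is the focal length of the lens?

f = 92.6 cm (converging)

m = −d_i/d_o ⇒ d_i = −m·d_o = −(-3.05)·(123) = 375.1 cm.
1/f = 1/d_o + 1/d_i = 1/(123) + 1/(375.1) = 0.01080, so f = 92.6 cm.
Since f is positive, the lens is converging.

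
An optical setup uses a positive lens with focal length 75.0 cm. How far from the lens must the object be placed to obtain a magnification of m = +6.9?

m = −d_i/d_o ⇒ d_i = −m·d_o.
1/f = 1/d_o + 1/d_i = 1/d_o − 1/(m·d_o) = (1 − 1/m)/d_o, so d_o = f(1 − 1/m) = (75.00)(1 − 1/(+6.9)) = 64.1 cm.

64.1 cm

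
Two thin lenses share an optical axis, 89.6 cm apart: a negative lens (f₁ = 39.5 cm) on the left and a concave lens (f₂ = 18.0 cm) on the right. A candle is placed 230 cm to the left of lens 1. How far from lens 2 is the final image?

15.7 cm

Lens 1 is diverging, so f₁ = −39.5 cm.
Lens 1: 1/d_i1 = 1/f₁ − 1/d_o1 = 1/(-39.5) − 1/(230) = -0.02966, so d_i1 = -33.71 cm.
The intermediate image is 33.71 cm to the left of lens 1 (virtual), which is 89.6 − (-33.71) = 123.3 cm to the left of lens 2, so d_o2 = +123.3 cm.
Lens 2 is diverging, so f₂ = −18.0 cm.
Lens 2: 1/d_i2 = 1/f₂ − 1/d_o2 = 1/(-18.0) − 1/(123.3) = -0.06367, so d_i2 = -15.7 cm.
The final image is virtual, 15.7 cm to the left of lens 2 (overall magnification ≈ 0.019).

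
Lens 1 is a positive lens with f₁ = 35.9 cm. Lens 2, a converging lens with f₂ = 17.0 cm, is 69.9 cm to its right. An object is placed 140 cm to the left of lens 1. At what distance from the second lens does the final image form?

Lens 1: 1/d_i1 = 1/f₁ − 1/d_o1 = 1/(35.9) − 1/(140) = 0.02071, so d_i1 = 48.28 cm.
The intermediate image is 48.28 cm to the right of lens 1, which is 69.9 − (48.28) = 21.62 cm to the left of lens 2, so d_o2 = +21.62 cm.
Lens 2: 1/d_i2 = 1/f₂ − 1/d_o2 = 1/(17.0) − 1/(21.62) = 0.01257, so d_i2 = 79.6 cm.
The final image is real, 79.6 cm to the right of lens 2 (overall magnification ≈ 1.3).

79.6 cm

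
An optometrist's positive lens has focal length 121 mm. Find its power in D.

P = +8.26 D

f = 12.1 cm = 0.121 m.
P = 1/f = 1/(0.121 m) = +8.26 D.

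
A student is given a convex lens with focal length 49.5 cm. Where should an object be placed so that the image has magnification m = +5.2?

m = −d_i/d_o ⇒ d_i = −m·d_o.
1/f = 1/d_o + 1/d_i = 1/d_o − 1/(m·d_o) = (1 − 1/m)/d_o, so d_o = f(1 − 1/m) = (49.50)(1 − 1/(+5.2)) = 40.0 cm.

40.0 cm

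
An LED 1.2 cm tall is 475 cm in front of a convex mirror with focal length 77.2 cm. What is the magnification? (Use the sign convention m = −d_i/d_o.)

For a convex mirror, f = -77.2 cm.
1/d_i = 1/f − 1/d_o = 1/(-77.20) − 1/(475) = -0.01506, so d_i = -66.41 cm.
m = −d_i/d_o = −(-66.41)/(475) = +0.140.
The image is virtual, upright and reduced, behind the mirror.

m = +0.140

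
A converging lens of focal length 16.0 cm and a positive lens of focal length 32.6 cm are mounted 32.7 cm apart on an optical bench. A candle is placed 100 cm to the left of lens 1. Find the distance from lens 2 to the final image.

23.5 cm

Lens 1: 1/d_i1 = 1/f₁ − 1/d_o1 = 1/(16.0) − 1/(100) = 0.05250, so d_i1 = 19.05 cm.
The intermediate image is 19.05 cm to the right of lens 1, which is 32.7 − (19.05) = 13.65 cm to the left of lens 2, so d_o2 = +13.65 cm.
Lens 2: 1/d_i2 = 1/f₂ − 1/d_o2 = 1/(32.6) − 1/(13.65) = -0.04259, so d_i2 = -23.5 cm.
The final image is virtual, 23.5 cm to the left of lens 2 (overall magnification ≈ -0.33).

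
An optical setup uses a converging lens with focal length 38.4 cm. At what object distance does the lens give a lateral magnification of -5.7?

45.1 cm

m = −d_i/d_o ⇒ d_i = −m·d_o.
1/f = 1/d_o + 1/d_i = 1/d_o − 1/(m·d_o) = (1 − 1/m)/d_o, so d_o = f(1 − 1/m) = (38.40)(1 − 1/(-5.7)) = 45.1 cm.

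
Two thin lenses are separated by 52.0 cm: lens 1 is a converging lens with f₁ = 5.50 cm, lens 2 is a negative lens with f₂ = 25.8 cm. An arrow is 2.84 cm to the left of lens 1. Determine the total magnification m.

Lens 1: 1/d_i1 = 1/(5.50) − 1/(2.84) = -0.1703, so d_i1 = -5.872 cm; m₁ = −d_i1/d_o1 = +2.068.
d_o2 = 52.0 − (-5.872) = 57.87 cm.
f₂ = −25.8 cm (diverging).
Lens 2: 1/d_i2 = 1/(-25.8) − 1/(57.87) = -0.05604, so d_i2 = -17.84 cm; m₂ = −d_i2/d_o2 = +0.3084.
m = m₁·m₂ = (+2.068)(+0.3084) = +0.638.

m = +0.638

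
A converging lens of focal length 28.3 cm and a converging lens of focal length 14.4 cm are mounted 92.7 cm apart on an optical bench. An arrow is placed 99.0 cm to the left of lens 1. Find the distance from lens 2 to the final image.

19.8 cm

Lens 1: 1/d_i1 = 1/f₁ − 1/d_o1 = 1/(28.3) − 1/(99.0) = 0.02523, so d_i1 = 39.63 cm.
The intermediate image is 39.63 cm to the right of lens 1, which is 92.7 − (39.63) = 53.07 cm to the left of lens 2, so d_o2 = +53.07 cm.
Lens 2: 1/d_i2 = 1/f₂ − 1/d_o2 = 1/(14.4) − 1/(53.07) = 0.05060, so d_i2 = 19.8 cm.
The final image is real, 19.8 cm to the right of lens 2 (overall magnification ≈ 0.15).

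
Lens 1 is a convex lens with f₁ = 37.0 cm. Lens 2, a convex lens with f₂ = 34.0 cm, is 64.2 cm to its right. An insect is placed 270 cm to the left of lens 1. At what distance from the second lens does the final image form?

Lens 1: 1/d_i1 = 1/f₁ − 1/d_o1 = 1/(37.0) − 1/(270) = 0.02332, so d_i1 = 42.88 cm.
The intermediate image is 42.88 cm to the right of lens 1, which is 64.2 − (42.88) = 21.32 cm to the left of lens 2, so d_o2 = +21.32 cm.
Lens 2: 1/d_i2 = 1/f₂ − 1/d_o2 = 1/(34.0) − 1/(21.32) = -0.01749, so d_i2 = -57.2 cm.
The final image is virtual, 57.2 cm to the left of lens 2 (overall magnification ≈ -0.43).

57.2 cm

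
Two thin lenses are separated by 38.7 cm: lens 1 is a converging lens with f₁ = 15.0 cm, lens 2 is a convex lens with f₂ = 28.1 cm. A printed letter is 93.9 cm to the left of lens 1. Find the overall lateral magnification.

m = -0.737

Lens 1: 1/d_i1 = 1/(15.0) − 1/(93.9) = 0.05602, so d_i1 = 17.85 cm; m₁ = −d_i1/d_o1 = -0.1901.
d_o2 = 38.7 − (17.85) = 20.85 cm.
Lens 2: 1/d_i2 = 1/(28.1) − 1/(20.85) = -0.01237, so d_i2 = -80.81 cm; m₂ = −d_i2/d_o2 = +3.876.
m = m₁·m₂ = (-0.1901)(+3.876) = -0.737.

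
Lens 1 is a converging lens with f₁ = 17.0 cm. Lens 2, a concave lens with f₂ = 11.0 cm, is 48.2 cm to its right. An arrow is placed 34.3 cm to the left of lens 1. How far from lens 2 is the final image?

6.25 cm

Lens 1: 1/d_i1 = 1/f₁ − 1/d_o1 = 1/(17.0) − 1/(34.3) = 0.02967, so d_i1 = 33.71 cm.
The intermediate image is 33.71 cm to the right of lens 1, which is 48.2 − (33.71) = 14.49 cm to the left of lens 2, so d_o2 = +14.49 cm.
Lens 2 is diverging, so f₂ = −11.0 cm.
Lens 2: 1/d_i2 = 1/f₂ − 1/d_o2 = 1/(-11.0) − 1/(14.49) = -0.1599, so d_i2 = -6.25 cm.
The final image is virtual, 6.25 cm to the left of lens 2 (overall magnification ≈ -0.42).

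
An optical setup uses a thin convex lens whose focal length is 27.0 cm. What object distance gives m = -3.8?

m = −d_i/d_o ⇒ d_i = −m·d_o.
1/f = 1/d_o + 1/d_i = 1/d_o − 1/(m·d_o) = (1 − 1/m)/d_o, so d_o = f(1 − 1/m) = (27.00)(1 − 1/(-3.8)) = 34.1 cm.

34.1 cm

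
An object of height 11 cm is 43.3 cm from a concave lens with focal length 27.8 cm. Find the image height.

4.30 cm

For a concave lens, f = -27.8 cm.
1/d_i = 1/f − 1/d_o = 1/(-27.80) − 1/(43.3) = -0.05907, so d_i = -16.93 cm.
m = −d_i/d_o = +0.3910.
|h_i| = |m|·h_o = 0.3910 × 11 = 4.30 cm. The image is virtual, upright and reduced, on the same side as the object.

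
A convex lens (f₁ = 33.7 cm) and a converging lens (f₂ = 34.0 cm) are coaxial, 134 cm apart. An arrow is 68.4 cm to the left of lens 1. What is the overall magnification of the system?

m = +0.984

Lens 1: 1/d_i1 = 1/(33.7) − 1/(68.4) = 0.01505, so d_i1 = 66.43 cm; m₁ = −d_i1/d_o1 = -0.9712.
d_o2 = 134 − (66.43) = 67.57 cm.
Lens 2: 1/d_i2 = 1/(34.0) − 1/(67.57) = 0.01461, so d_i2 = 68.44 cm; m₂ = −d_i2/d_o2 = -1.013.
m = m₁·m₂ = (-0.9712)(-1.013) = +0.984.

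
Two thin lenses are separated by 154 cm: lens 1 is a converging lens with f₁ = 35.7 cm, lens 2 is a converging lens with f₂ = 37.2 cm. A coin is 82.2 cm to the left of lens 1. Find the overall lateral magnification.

m = +0.532

Lens 1: 1/d_i1 = 1/(35.7) − 1/(82.2) = 0.01585, so d_i1 = 63.11 cm; m₁ = −d_i1/d_o1 = -0.7678.
d_o2 = 154 − (63.11) = 90.89 cm.
Lens 2: 1/d_i2 = 1/(37.2) − 1/(90.89) = 0.01588, so d_i2 = 62.97 cm; m₂ = −d_i2/d_o2 = -0.6929.
m = m₁·m₂ = (-0.7678)(-0.6929) = +0.532.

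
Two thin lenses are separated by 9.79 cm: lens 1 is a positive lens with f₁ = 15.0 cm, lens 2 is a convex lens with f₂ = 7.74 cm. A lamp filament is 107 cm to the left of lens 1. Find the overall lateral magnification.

Lens 1: 1/d_i1 = 1/(15.0) − 1/(107) = 0.05732, so d_i1 = 17.45 cm; m₁ = −d_i1/d_o1 = -0.1631.
d_o2 = 9.79 − (17.45) = -7.660 cm (virtual object).
Lens 2: 1/d_i2 = 1/(7.74) − 1/(-7.660) = 0.2597, so d_i2 = 3.850 cm; m₂ = −d_i2/d_o2 = +0.5026.
m = m₁·m₂ = (-0.1631)(+0.5026) = -0.0820.

m = -0.0820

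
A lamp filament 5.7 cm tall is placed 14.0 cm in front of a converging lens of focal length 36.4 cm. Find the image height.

9.26 cm

1/d_i = 1/f − 1/d_o = 1/(36.40) − 1/(14.0) = -0.04396, so d_i = -22.75 cm.
m = −d_i/d_o = +1.625.
|h_i| = |m|·h_o = 1.625 × 5.7 = 9.26 cm. The image is virtual, upright and enlarged, on the same side as the object.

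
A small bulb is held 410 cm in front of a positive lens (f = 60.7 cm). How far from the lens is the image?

71.2 cm

Lens equation: 1/s_i = 1/f − 1/s_o = 1/(60.70) − 1/(410) = 0.01647 − 0.002439 = 0.01404, so s_i = 71.2 cm.
The image is real, inverted and reduced, on the far side of the lens.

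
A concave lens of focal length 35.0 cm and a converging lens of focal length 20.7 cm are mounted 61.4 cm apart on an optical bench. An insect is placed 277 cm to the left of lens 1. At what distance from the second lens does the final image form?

26.7 cm

Lens 1 is diverging, so f₁ = −35.0 cm.
Lens 1: 1/d_i1 = 1/f₁ − 1/d_o1 = 1/(-35.0) − 1/(277) = -0.03218, so d_i1 = -31.07 cm.
The intermediate image is 31.07 cm to the left of lens 1 (virtual), which is 61.4 − (-31.07) = 92.47 cm to the left of lens 2, so d_o2 = +92.47 cm.
Lens 2: 1/d_i2 = 1/f₂ − 1/d_o2 = 1/(20.7) − 1/(92.47) = 0.03749, so d_i2 = 26.7 cm.
The final image is real, 26.7 cm to the right of lens 2 (overall magnification ≈ -0.032).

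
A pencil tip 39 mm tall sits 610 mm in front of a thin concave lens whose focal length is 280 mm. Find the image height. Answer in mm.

12.3 mm

For a concave lens, f = -280 mm.
1/d_i = 1/f − 1/d_o = 1/(-280.0) − 1/(610) = -0.005211, so d_i = -191.9 mm.
m = −d_i/d_o = +0.3146.
|h_i| = |m|·h_o = 0.3146 × 39 = 12.3 mm. The image is virtual, upright and reduced, on the same side as the object.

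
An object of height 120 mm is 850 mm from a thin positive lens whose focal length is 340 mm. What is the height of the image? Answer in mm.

1/d_i = 1/f − 1/d_o = 1/(340.0) − 1/(850) = 0.001765, so d_i = 566.7 mm.
m = −d_i/d_o = -0.6667.
|h_i| = |m|·h_o = 0.6667 × 120 = 80.0 mm. The image is real, inverted and reduced, on the far side of the lens.

80.0 mm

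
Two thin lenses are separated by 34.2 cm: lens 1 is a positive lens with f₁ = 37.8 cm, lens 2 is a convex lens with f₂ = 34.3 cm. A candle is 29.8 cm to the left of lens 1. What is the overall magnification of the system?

Lens 1: 1/d_i1 = 1/(37.8) − 1/(29.8) = -0.007102, so d_i1 = -140.8 cm; m₁ = −d_i1/d_o1 = +4.725.
d_o2 = 34.2 − (-140.8) = 175.0 cm.
Lens 2: 1/d_i2 = 1/(34.3) − 1/(175.0) = 0.02344, so d_i2 = 42.66 cm; m₂ = −d_i2/d_o2 = -0.2438.
m = m₁·m₂ = (+4.725)(-0.2438) = -1.15.

m = -1.15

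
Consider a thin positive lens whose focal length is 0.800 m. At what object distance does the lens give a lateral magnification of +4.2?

m = −d_i/d_o ⇒ d_i = −m·d_o.
1/f = 1/d_o + 1/d_i = 1/d_o − 1/(m·d_o) = (1 − 1/m)/d_o, so d_o = f(1 − 1/m) = (0.8000)(1 − 1/(+4.2)) = 0.610 m.

0.610 m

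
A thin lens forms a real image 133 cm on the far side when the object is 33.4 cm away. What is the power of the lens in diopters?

P = +3.75 D

d_i = +133 cm.
1/f = 1/d_o + 1/d_i = 1/(33.4) + 1/(133) = 0.03746 cm⁻¹.
f = 26.70 cm = 0.2670 m, so P = 1/f = +3.75 D.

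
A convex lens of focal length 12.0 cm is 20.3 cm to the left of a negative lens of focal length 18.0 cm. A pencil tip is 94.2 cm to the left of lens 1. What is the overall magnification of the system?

Lens 1: 1/d_i1 = 1/(12.0) − 1/(94.2) = 0.07272, so d_i1 = 13.75 cm; m₁ = −d_i1/d_o1 = -0.1460.
d_o2 = 20.3 − (13.75) = 6.550 cm.
f₂ = −18.0 cm (diverging).
Lens 2: 1/d_i2 = 1/(-18.0) − 1/(6.550) = -0.2082, so d_i2 = -4.802 cm; m₂ = −d_i2/d_o2 = +0.7332.
m = m₁·m₂ = (-0.1460)(+0.7332) = -0.107.

m = -0.107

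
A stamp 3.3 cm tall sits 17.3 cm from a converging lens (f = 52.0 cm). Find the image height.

1/d_i = 1/f − 1/d_o = 1/(52.00) − 1/(17.3) = -0.03857, so d_i = -25.93 cm.
m = −d_i/d_o = +1.499.
|h_i| = |m|·h_o = 1.499 × 3.3 = 4.95 cm. The image is virtual, upright and enlarged, on the same side as the object.

4.95 cm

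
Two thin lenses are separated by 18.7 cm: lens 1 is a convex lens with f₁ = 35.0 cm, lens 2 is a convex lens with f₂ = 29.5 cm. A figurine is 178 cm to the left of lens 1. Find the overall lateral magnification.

Lens 1: 1/d_i1 = 1/(35.0) − 1/(178) = 0.02295, so d_i1 = 43.57 cm; m₁ = −d_i1/d_o1 = -0.2448.
d_o2 = 18.7 − (43.57) = -24.87 cm (virtual object).
Lens 2: 1/d_i2 = 1/(29.5) − 1/(-24.87) = 0.07411, so d_i2 = 13.49 cm; m₂ = −d_i2/d_o2 = +0.5426.
m = m₁·m₂ = (-0.2448)(+0.5426) = -0.133.

m = -0.133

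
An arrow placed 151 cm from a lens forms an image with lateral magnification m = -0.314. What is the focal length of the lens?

m = −d_i/d_o ⇒ d_i = −m·d_o = −(-0.314)·(151) = 47.41 cm.
1/f = 1/d_o + 1/d_i = 1/(151) + 1/(47.41) = 0.02772, so f = 36.1 cm.
Since f is positive, the lens is converging.

f = 36.1 cm (converging)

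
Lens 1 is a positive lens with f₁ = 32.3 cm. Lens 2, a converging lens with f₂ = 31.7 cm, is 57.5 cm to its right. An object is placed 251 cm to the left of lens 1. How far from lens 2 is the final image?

Lens 1: 1/d_i1 = 1/f₁ − 1/d_o1 = 1/(32.3) − 1/(251) = 0.02698, so d_i1 = 37.07 cm.
The intermediate image is 37.07 cm to the right of lens 1, which is 57.5 − (37.07) = 20.43 cm to the left of lens 2, so d_o2 = +20.43 cm.
Lens 2: 1/d_i2 = 1/f₂ − 1/d_o2 = 1/(31.7) − 1/(20.43) = -0.01740, so d_i2 = -57.5 cm.
The final image is virtual, 57.5 cm to the left of lens 2 (overall magnification ≈ -0.42).

57.5 cm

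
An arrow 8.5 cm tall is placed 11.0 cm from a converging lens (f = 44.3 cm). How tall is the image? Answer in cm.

1/d_i = 1/f − 1/d_o = 1/(44.30) − 1/(11.0) = -0.06834, so d_i = -14.63 cm.
m = −d_i/d_o = +1.330.
|h_i| = |m|·h_o = 1.330 × 8.5 = 11.3 cm. The image is virtual, upright and enlarged, on the same side as the object.

11.3 cm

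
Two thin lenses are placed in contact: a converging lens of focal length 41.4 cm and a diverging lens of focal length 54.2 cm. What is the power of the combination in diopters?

P₁ = 1/f₁ = 1/(0.414 m) = +2.415 D; P₂ = 1/f₂ = 1/(-0.542 m) = -1.845 D.
For thin lenses in contact, P = P₁ + P₂ = (+2.415) + (-1.845) = +0.570 D.

P = +0.570 D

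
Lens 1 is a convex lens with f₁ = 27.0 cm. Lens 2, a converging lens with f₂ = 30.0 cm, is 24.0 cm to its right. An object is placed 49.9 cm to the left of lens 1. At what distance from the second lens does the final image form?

16.1 cm

Lens 1: 1/d_i1 = 1/f₁ − 1/d_o1 = 1/(27.0) − 1/(49.9) = 0.01700, so d_i1 = 58.83 cm.
The intermediate image is 58.83 cm to the right of lens 1, which lies 34.83 cm to the right of lens 2 — a virtual object — so d_o2 = −34.83 cm.
Lens 2: 1/d_i2 = 1/f₂ − 1/d_o2 = 1/(30.0) − 1/(-34.83) = 0.06204, so d_i2 = 16.1 cm.
The final image is real, 16.1 cm to the right of lens 2 (overall magnification ≈ -0.55).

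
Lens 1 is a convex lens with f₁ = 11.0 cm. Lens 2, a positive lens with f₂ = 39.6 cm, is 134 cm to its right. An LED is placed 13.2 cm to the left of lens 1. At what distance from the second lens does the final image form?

94.8 cm

Lens 1: 1/d_i1 = 1/f₁ − 1/d_o1 = 1/(11.0) − 1/(13.2) = 0.01515, so d_i1 = 66.00 cm.
The intermediate image is 66.00 cm to the right of lens 1, which is 134 − (66.00) = 68.00 cm to the left of lens 2, so d_o2 = +68.00 cm.
Lens 2: 1/d_i2 = 1/f₂ − 1/d_o2 = 1/(39.6) − 1/(68.00) = 0.01055, so d_i2 = 94.8 cm.
The final image is real, 94.8 cm to the right of lens 2 (overall magnification ≈ 7.0).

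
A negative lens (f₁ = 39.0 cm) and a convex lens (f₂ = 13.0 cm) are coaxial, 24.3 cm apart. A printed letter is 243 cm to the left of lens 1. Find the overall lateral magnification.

m = -0.0400

f₁ = −39.0 cm (diverging).
Lens 1: 1/d_i1 = 1/(-39.0) − 1/(243) = -0.02976, so d_i1 = -33.61 cm; m₁ = −d_i1/d_o1 = +0.1383.
d_o2 = 24.3 − (-33.61) = 57.91 cm.
Lens 2: 1/d_i2 = 1/(13.0) − 1/(57.91) = 0.05965, so d_i2 = 16.76 cm; m₂ = −d_i2/d_o2 = -0.2895.
m = m₁·m₂ = (+0.1383)(-0.2895) = -0.0400.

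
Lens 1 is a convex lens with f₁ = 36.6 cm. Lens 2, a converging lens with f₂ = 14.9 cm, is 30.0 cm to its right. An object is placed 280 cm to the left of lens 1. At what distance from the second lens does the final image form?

Lens 1: 1/d_i1 = 1/f₁ − 1/d_o1 = 1/(36.6) − 1/(280) = 0.02375, so d_i1 = 42.10 cm.
The intermediate image is 42.10 cm to the right of lens 1, which lies 12.10 cm to the right of lens 2 — a virtual object — so d_o2 = −12.10 cm.
Lens 2: 1/d_i2 = 1/f₂ − 1/d_o2 = 1/(14.9) − 1/(-12.10) = 0.1498, so d_i2 = 6.68 cm.
The final image is real, 6.68 cm to the right of lens 2 (overall magnification ≈ -0.083).

6.68 cm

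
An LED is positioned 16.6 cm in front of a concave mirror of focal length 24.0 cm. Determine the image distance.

53.8 cm

Mirror equation: 1/s_i = 1/f − 1/s_o = 1/(24.00) − 1/(16.6) = 0.04167 − 0.06024 = -0.01857, so s_i = -53.8 cm.
The image is virtual, upright and enlarged, behind the mirror.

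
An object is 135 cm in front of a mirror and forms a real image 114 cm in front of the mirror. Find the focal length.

Real image ⇒ d_i = +114 cm.
1/f = 1/d_o + 1/d_i = 1/(135) + 1/(114) = 0.01618, so f = 61.8 cm.
Since f is positive, the mirror is concave.

f = 61.8 cm (concave)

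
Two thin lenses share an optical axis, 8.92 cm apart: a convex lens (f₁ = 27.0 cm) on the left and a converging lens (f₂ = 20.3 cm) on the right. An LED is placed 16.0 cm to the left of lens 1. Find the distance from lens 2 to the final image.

35.1 cm

Lens 1: 1/d_i1 = 1/f₁ − 1/d_o1 = 1/(27.0) − 1/(16.0) = -0.02546, so d_i1 = -39.27 cm.
The intermediate image is 39.27 cm to the left of lens 1 (virtual), which is 8.92 − (-39.27) = 48.19 cm to the left of lens 2, so d_o2 = +48.19 cm.
Lens 2: 1/d_i2 = 1/f₂ − 1/d_o2 = 1/(20.3) − 1/(48.19) = 0.02851, so d_i2 = 35.1 cm.
The final image is real, 35.1 cm to the right of lens 2 (overall magnification ≈ -1.8).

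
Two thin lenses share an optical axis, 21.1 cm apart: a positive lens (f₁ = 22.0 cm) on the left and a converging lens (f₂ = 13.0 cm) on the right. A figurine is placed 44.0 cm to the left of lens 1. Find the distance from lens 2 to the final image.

8.29 cm

Lens 1: 1/d_i1 = 1/f₁ − 1/d_o1 = 1/(22.0) − 1/(44.0) = 0.02273, so d_i1 = 44.00 cm.
The intermediate image is 44.00 cm to the right of lens 1, which lies 22.90 cm to the right of lens 2 — a virtual object — so d_o2 = −22.90 cm.
Lens 2: 1/d_i2 = 1/f₂ − 1/d_o2 = 1/(13.0) − 1/(-22.90) = 0.1206, so d_i2 = 8.29 cm.
The final image is real, 8.29 cm to the right of lens 2 (overall magnification ≈ -0.36).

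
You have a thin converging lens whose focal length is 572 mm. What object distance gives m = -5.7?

m = −d_i/d_o ⇒ d_i = −m·d_o.
1/f = 1/d_o + 1/d_i = 1/d_o − 1/(m·d_o) = (1 − 1/m)/d_o, so d_o = f(1 − 1/m) = (572.0)(1 − 1/(-5.7)) = 672 mm.

672 mm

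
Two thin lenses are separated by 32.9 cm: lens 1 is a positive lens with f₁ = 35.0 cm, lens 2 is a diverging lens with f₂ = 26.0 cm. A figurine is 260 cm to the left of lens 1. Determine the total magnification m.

Lens 1: 1/d_i1 = 1/(35.0) − 1/(260) = 0.02473, so d_i1 = 40.44 cm; m₁ = −d_i1/d_o1 = -0.1555.
d_o2 = 32.9 − (40.44) = -7.540 cm (virtual object).
f₂ = −26.0 cm (diverging).
Lens 2: 1/d_i2 = 1/(-26.0) − 1/(-7.540) = 0.09416, so d_i2 = 10.62 cm; m₂ = −d_i2/d_o2 = +1.408.
m = m₁·m₂ = (-0.1555)(+1.408) = -0.219.

m = -0.219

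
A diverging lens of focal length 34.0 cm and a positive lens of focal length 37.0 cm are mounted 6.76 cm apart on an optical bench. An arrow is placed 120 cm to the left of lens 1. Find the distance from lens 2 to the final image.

328 cm

Lens 1 is diverging, so f₁ = −34.0 cm.
Lens 1: 1/d_i1 = 1/f₁ − 1/d_o1 = 1/(-34.0) − 1/(120) = -0.03775, so d_i1 = -26.49 cm.
The intermediate image is 26.49 cm to the left of lens 1 (virtual), which is 6.76 − (-26.49) = 33.25 cm to the left of lens 2, so d_o2 = +33.25 cm.
Lens 2: 1/d_i2 = 1/f₂ − 1/d_o2 = 1/(37.0) − 1/(33.25) = -0.003048, so d_i2 = -328 cm.
The final image is virtual, 328 cm to the left of lens 2 (overall magnification ≈ 2.2).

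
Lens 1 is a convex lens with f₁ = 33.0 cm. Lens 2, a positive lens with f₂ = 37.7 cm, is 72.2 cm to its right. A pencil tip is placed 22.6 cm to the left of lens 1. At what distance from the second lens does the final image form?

51.1 cm

Lens 1: 1/d_i1 = 1/f₁ − 1/d_o1 = 1/(33.0) − 1/(22.6) = -0.01394, so d_i1 = -71.71 cm.
The intermediate image is 71.71 cm to the left of lens 1 (virtual), which is 72.2 − (-71.71) = 143.9 cm to the left of lens 2, so d_o2 = +143.9 cm.
Lens 2: 1/d_i2 = 1/f₂ − 1/d_o2 = 1/(37.7) − 1/(143.9) = 0.01958, so d_i2 = 51.1 cm.
The final image is real, 51.1 cm to the right of lens 2 (overall magnification ≈ -1.1).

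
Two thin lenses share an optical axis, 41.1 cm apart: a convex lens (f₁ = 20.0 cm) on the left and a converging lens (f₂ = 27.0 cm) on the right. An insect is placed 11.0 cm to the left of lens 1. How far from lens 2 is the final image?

45.9 cm

Lens 1: 1/d_i1 = 1/f₁ − 1/d_o1 = 1/(20.0) − 1/(11.0) = -0.04091, so d_i1 = -24.44 cm.
The intermediate image is 24.44 cm to the left of lens 1 (virtual), which is 41.1 − (-24.44) = 65.54 cm to the left of lens 2, so d_o2 = +65.54 cm.
Lens 2: 1/d_i2 = 1/f₂ − 1/d_o2 = 1/(27.0) − 1/(65.54) = 0.02178, so d_i2 = 45.9 cm.
The final image is real, 45.9 cm to the right of lens 2 (overall magnification ≈ -1.6).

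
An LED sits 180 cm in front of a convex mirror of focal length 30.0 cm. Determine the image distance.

For a convex mirror, f = -30.0 cm.
Mirror equation: 1/s_i = 1/f − 1/s_o = 1/(-30.00) − 1/(180) = -0.03333 − 0.005556 = -0.03889, so s_i = -25.7 cm.
The image is virtual, upright and reduced, behind the mirror.

25.7 cm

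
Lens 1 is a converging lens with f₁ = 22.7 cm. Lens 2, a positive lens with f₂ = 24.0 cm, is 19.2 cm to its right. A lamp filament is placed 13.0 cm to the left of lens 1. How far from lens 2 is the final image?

Lens 1: 1/d_i1 = 1/f₁ − 1/d_o1 = 1/(22.7) − 1/(13.0) = -0.03287, so d_i1 = -30.42 cm.
The intermediate image is 30.42 cm to the left of lens 1 (virtual), which is 19.2 − (-30.42) = 49.62 cm to the left of lens 2, so d_o2 = +49.62 cm.
Lens 2: 1/d_i2 = 1/f₂ − 1/d_o2 = 1/(24.0) − 1/(49.62) = 0.02151, so d_i2 = 46.5 cm.
The final image is real, 46.5 cm to the right of lens 2 (overall magnification ≈ -2.2).

46.5 cm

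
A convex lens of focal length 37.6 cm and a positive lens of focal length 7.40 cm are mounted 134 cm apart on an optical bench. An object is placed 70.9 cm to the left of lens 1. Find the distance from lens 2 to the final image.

Lens 1: 1/d_i1 = 1/f₁ − 1/d_o1 = 1/(37.6) − 1/(70.9) = 0.01249, so d_i1 = 80.06 cm.
The intermediate image is 80.06 cm to the right of lens 1, which is 134 − (80.06) = 53.94 cm to the left of lens 2, so d_o2 = +53.94 cm.
Lens 2: 1/d_i2 = 1/f₂ − 1/d_o2 = 1/(7.40) − 1/(53.94) = 0.1166, so d_i2 = 8.58 cm.
The final image is real, 8.58 cm to the right of lens 2 (overall magnification ≈ 0.18).

8.58 cm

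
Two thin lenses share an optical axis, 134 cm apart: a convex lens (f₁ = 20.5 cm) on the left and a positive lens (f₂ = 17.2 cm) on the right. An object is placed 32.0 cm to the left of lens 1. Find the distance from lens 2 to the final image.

22.2 cm

Lens 1: 1/d_i1 = 1/f₁ − 1/d_o1 = 1/(20.5) − 1/(32.0) = 0.01753, so d_i1 = 57.04 cm.
The intermediate image is 57.04 cm to the right of lens 1, which is 134 − (57.04) = 76.96 cm to the left of lens 2, so d_o2 = +76.96 cm.
Lens 2: 1/d_i2 = 1/f₂ − 1/d_o2 = 1/(17.2) − 1/(76.96) = 0.04515, so d_i2 = 22.2 cm.
The final image is real, 22.2 cm to the right of lens 2 (overall magnification ≈ 0.51).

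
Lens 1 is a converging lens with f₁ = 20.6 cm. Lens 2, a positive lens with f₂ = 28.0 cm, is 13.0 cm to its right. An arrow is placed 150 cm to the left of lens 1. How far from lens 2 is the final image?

7.84 cm

Lens 1: 1/d_i1 = 1/f₁ − 1/d_o1 = 1/(20.6) − 1/(150) = 0.04188, so d_i1 = 23.88 cm.
The intermediate image is 23.88 cm to the right of lens 1, which lies 10.88 cm to the right of lens 2 — a virtual object — so d_o2 = −10.88 cm.
Lens 2: 1/d_i2 = 1/f₂ − 1/d_o2 = 1/(28.0) − 1/(-10.88) = 0.1276, so d_i2 = 7.84 cm.
The final image is real, 7.84 cm to the right of lens 2 (overall magnification ≈ -0.11).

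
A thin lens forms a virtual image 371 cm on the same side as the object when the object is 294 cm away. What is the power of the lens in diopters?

Virtual image ⇒ d_i = −371 cm.
1/f = 1/d_o + 1/d_i = 1/(294) + 1/(-371) = 0.0007059 cm⁻¹.
f = 1417 cm = 14.17 m, so P = 1/f = +0.0706 D.

P = +0.0706 D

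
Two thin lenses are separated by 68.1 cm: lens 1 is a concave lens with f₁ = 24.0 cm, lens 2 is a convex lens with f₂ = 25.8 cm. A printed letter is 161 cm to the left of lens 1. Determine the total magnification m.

m = -0.0530

f₁ = −24.0 cm (diverging).
Lens 1: 1/d_i1 = 1/(-24.0) − 1/(161) = -0.04788, so d_i1 = -20.89 cm; m₁ = −d_i1/d_o1 = +0.1298.
d_o2 = 68.1 − (-20.89) = 88.99 cm.
Lens 2: 1/d_i2 = 1/(25.8) − 1/(88.99) = 0.02752, so d_i2 = 36.33 cm; m₂ = −d_i2/d_o2 = -0.4083.
m = m₁·m₂ = (+0.1298)(-0.4083) = -0.0530.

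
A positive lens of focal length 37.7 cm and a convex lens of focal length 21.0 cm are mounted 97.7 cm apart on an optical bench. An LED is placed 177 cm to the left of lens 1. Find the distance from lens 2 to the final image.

36.3 cm

Lens 1: 1/d_i1 = 1/f₁ − 1/d_o1 = 1/(37.7) − 1/(177) = 0.02088, so d_i1 = 47.90 cm.
The intermediate image is 47.90 cm to the right of lens 1, which is 97.7 − (47.90) = 49.80 cm to the left of lens 2, so d_o2 = +49.80 cm.
Lens 2: 1/d_i2 = 1/f₂ − 1/d_o2 = 1/(21.0) − 1/(49.80) = 0.02754, so d_i2 = 36.3 cm.
The final image is real, 36.3 cm to the right of lens 2 (overall magnification ≈ 0.20).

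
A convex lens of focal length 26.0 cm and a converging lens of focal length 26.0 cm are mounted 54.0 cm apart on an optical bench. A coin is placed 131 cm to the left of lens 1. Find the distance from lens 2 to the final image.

Lens 1: 1/d_i1 = 1/f₁ − 1/d_o1 = 1/(26.0) − 1/(131) = 0.03083, so d_i1 = 32.44 cm.
The intermediate image is 32.44 cm to the right of lens 1, which is 54.0 − (32.44) = 21.56 cm to the left of lens 2, so d_o2 = +21.56 cm.
Lens 2: 1/d_i2 = 1/f₂ − 1/d_o2 = 1/(26.0) − 1/(21.56) = -0.007921, so d_i2 = -126 cm.
The final image is virtual, 126 cm to the left of lens 2 (overall magnification ≈ -1.5).

126 cm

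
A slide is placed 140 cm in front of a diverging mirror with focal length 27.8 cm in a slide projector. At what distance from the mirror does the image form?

For a diverging mirror, f = -27.8 cm.
Mirror equation: 1/s_i = 1/f − 1/s_o = 1/(-27.80) − 1/(140) = -0.03597 − 0.007143 = -0.04311, so s_i = -23.2 cm.
The image is virtual, upright and reduced, behind the mirror.

23.2 cm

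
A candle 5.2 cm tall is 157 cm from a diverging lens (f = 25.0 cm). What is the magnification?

m = +0.137

For a diverging lens, f = -25.0 cm.
1/d_i = 1/f − 1/d_o = 1/(-25.00) − 1/(157) = -0.04637, so d_i = -21.57 cm.
m = −d_i/d_o = −(-21.57)/(157) = +0.137.
The image is virtual, upright and reduced, on the same side as the object.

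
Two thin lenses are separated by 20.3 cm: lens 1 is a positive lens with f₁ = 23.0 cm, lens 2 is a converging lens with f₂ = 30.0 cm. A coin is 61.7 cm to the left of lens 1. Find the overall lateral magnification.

Lens 1: 1/d_i1 = 1/(23.0) − 1/(61.7) = 0.02727, so d_i1 = 36.67 cm; m₁ = −d_i1/d_o1 = -0.5943.
d_o2 = 20.3 − (36.67) = -16.37 cm (virtual object).
Lens 2: 1/d_i2 = 1/(30.0) − 1/(-16.37) = 0.09442, so d_i2 = 10.59 cm; m₂ = −d_i2/d_o2 = +0.6470.
m = m₁·m₂ = (-0.5943)(+0.6470) = -0.385.

m = -0.385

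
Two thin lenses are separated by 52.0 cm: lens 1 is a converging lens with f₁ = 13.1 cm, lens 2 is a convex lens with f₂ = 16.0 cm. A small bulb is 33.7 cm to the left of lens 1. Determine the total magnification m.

m = +0.698

Lens 1: 1/d_i1 = 1/(13.1) − 1/(33.7) = 0.04666, so d_i1 = 21.43 cm; m₁ = −d_i1/d_o1 = -0.6359.
d_o2 = 52.0 − (21.43) = 30.57 cm.
Lens 2: 1/d_i2 = 1/(16.0) − 1/(30.57) = 0.02979, so d_i2 = 33.57 cm; m₂ = −d_i2/d_o2 = -1.098.
m = m₁·m₂ = (-0.6359)(-1.098) = +0.698.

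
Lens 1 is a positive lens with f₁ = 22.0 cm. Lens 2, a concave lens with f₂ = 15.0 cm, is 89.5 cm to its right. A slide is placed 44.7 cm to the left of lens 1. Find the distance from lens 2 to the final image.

11.3 cm

Lens 1: 1/d_i1 = 1/f₁ − 1/d_o1 = 1/(22.0) − 1/(44.7) = 0.02308, so d_i1 = 43.32 cm.
The intermediate image is 43.32 cm to the right of lens 1, which is 89.5 − (43.32) = 46.18 cm to the left of lens 2, so d_o2 = +46.18 cm.
Lens 2 is diverging, so f₂ = −15.0 cm.
Lens 2: 1/d_i2 = 1/f₂ − 1/d_o2 = 1/(-15.0) − 1/(46.18) = -0.08832, so d_i2 = -11.3 cm.
The final image is virtual, 11.3 cm to the left of lens 2 (overall magnification ≈ -0.24).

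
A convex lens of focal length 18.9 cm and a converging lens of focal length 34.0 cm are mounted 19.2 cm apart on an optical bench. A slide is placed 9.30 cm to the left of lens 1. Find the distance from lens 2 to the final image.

Lens 1: 1/d_i1 = 1/f₁ − 1/d_o1 = 1/(18.9) − 1/(9.30) = -0.05462, so d_i1 = -18.31 cm.
The intermediate image is 18.31 cm to the left of lens 1 (virtual), which is 19.2 − (-18.31) = 37.51 cm to the left of lens 2, so d_o2 = +37.51 cm.
Lens 2: 1/d_i2 = 1/f₂ − 1/d_o2 = 1/(34.0) − 1/(37.51) = 0.002752, so d_i2 = 363 cm.
The final image is real, 363 cm to the right of lens 2 (overall magnification ≈ -19).

363 cm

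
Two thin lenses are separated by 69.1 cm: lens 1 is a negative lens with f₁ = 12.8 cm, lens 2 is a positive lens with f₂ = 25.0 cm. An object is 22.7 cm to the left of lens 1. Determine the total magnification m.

f₁ = −12.8 cm (diverging).
Lens 1: 1/d_i1 = 1/(-12.8) − 1/(22.7) = -0.1222, so d_i1 = -8.185 cm; m₁ = −d_i1/d_o1 = +0.3606.
d_o2 = 69.1 − (-8.185) = 77.28 cm.
Lens 2: 1/d_i2 = 1/(25.0) − 1/(77.28) = 0.02706, so d_i2 = 36.95 cm; m₂ = −d_i2/d_o2 = -0.4782.
m = m₁·m₂ = (+0.3606)(-0.4782) = -0.172.

m = -0.172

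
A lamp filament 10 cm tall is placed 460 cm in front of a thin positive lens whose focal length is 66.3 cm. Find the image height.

1/d_i = 1/f − 1/d_o = 1/(66.30) − 1/(460) = 0.01291, so d_i = 77.47 cm.
m = −d_i/d_o = -0.1684.
|h_i| = |m|·h_o = 0.1684 × 10 = 1.68 cm. The image is real, inverted and reduced, on the far side of the lens.

1.68 cm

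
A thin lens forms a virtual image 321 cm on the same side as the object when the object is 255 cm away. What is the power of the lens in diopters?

Virtual image ⇒ d_i = −321 cm.
1/f = 1/d_o + 1/d_i = 1/(255) + 1/(-321) = 0.0008063 cm⁻¹.
f = 1240 cm = 12.40 m, so P = 1/f = +0.0806 D.

P = +0.0806 D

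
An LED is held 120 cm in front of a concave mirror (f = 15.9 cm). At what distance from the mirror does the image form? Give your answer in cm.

18.3 cm

Mirror equation: 1/q = 1/f − 1/p = 1/(15.90) − 1/(120) = 0.06289 − 0.008333 = 0.05456, so q = 18.3 cm.
The image is real, inverted and reduced, in front of the mirror.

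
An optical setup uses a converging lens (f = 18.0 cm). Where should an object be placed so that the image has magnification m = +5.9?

m = −d_i/d_o ⇒ d_i = −m·d_o.
1/f = 1/d_o + 1/d_i = 1/d_o − 1/(m·d_o) = (1 − 1/m)/d_o, so d_o = f(1 − 1/m) = (18.00)(1 − 1/(+5.9)) = 14.9 cm.

14.9 cm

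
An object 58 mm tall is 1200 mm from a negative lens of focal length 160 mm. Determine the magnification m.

m = +0.118

For a negative lens, f = -160 mm.
1/d_i = 1/f − 1/d_o = 1/(-160.0) − 1/(1200) = -0.007083, so d_i = -141.2 mm.
m = −d_i/d_o = −(-141.2)/(1200) = +0.118.
The image is virtual, upright and reduced, on the same side as the object.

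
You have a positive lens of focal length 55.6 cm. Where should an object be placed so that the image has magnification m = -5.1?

66.5 cm

m = −d_i/d_o ⇒ d_i = −m·d_o.
1/f = 1/d_o + 1/d_i = 1/d_o − 1/(m·d_o) = (1 − 1/m)/d_o, so d_o = f(1 − 1/m) = (55.60)(1 − 1/(-5.1)) = 66.5 cm.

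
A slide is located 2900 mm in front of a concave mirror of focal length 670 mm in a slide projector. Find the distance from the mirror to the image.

Mirror equation: 1/v = 1/f − 1/u = 1/(670.0) − 1/(2900) = 0.001493 − 0.0003448 = 0.001148, so v = 871 mm.
The image is real, inverted and reduced, in front of the mirror.

871 mm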